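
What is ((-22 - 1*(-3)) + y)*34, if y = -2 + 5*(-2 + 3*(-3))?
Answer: -2584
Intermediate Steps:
y = -57 (y = -2 + 5*(-2 - 9) = -2 + 5*(-11) = -2 - 55 = -57)
((-22 - 1*(-3)) + y)*34 = ((-22 - 1*(-3)) - 57)*34 = ((-22 + 3) - 57)*34 = (-19 - 57)*34 = -76*34 = -2584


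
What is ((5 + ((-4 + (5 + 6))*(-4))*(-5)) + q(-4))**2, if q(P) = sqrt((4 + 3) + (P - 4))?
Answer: (145 + I)**2 ≈ 21024.0 + 290.0*I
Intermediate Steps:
q(P) = sqrt(3 + P) (q(P) = sqrt(7 + (-4 + P)) = sqrt(3 + P))
((5 + ((-4 + (5 + 6))*(-4))*(-5)) + q(-4))**2 = ((5 + ((-4 + (5 + 6))*(-4))*(-5)) + sqrt(3 - 4))**2 = ((5 + ((-4 + 11)*(-4))*(-5)) + sqrt(-1))**2 = ((5 + (7*(-4))*(-5)) + I)**2 = ((5 - 28*(-5)) + I)**2 = ((5 + 140) + I)**2 = (145 + I)**2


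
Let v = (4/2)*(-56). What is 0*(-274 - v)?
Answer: 0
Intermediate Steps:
v = -112 (v = (4*(1/2))*(-56) = 2*(-56) = -112)
0*(-274 - v) = 0*(-274 - 1*(-112)) = 0*(-274 + 112) = 0*(-162) = 0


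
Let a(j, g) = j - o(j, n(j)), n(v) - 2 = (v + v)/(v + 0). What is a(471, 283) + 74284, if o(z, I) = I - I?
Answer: 74755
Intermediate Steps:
n(v) = 4 (n(v) = 2 + (v + v)/(v + 0) = 2 + (2*v)/v = 2 + 2 = 4)
o(z, I) = 0
a(j, g) = j (a(j, g) = j - 1*0 = j + 0 = j)
a(471, 283) + 74284 = 471 + 74284 = 74755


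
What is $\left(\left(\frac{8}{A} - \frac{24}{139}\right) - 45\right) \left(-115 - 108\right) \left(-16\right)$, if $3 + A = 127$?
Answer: $- \frac{693515728}{4309} \approx -1.6095 \cdot 10^{5}$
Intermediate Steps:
$A = 124$ ($A = -3 + 127 = 124$)
$\left(\left(\frac{8}{A} - \frac{24}{139}\right) - 45\right) \left(-115 - 108\right) \left(-16\right) = \left(\left(\frac{8}{124} - \frac{24}{139}\right) - 45\right) \left(-115 - 108\right) \left(-16\right) = \left(\left(8 \cdot \frac{1}{124} - \frac{24}{139}\right) - 45\right) \left(-223\right) \left(-16\right) = \left(\left(\frac{2}{31} - \frac{24}{139}\right) - 45\right) \left(-223\right) \left(-16\right) = \left(- \frac{466}{4309} - 45\right) \left(-223\right) \left(-16\right) = \left(- \frac{194371}{4309}\right) \left(-223\right) \left(-16\right) = \frac{43344733}{4309} \left(-16\right) = - \frac{693515728}{4309}$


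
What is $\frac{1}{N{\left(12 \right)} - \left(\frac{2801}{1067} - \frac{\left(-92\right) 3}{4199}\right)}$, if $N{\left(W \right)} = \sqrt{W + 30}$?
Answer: $\frac{54014406291703}{697737611413457} + \frac{20073383790889 \sqrt{42}}{697737611413457} \approx 0.26386$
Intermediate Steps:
$N{\left(W \right)} = \sqrt{30 + W}$
$\frac{1}{N{\left(12 \right)} - \left(\frac{2801}{1067} - \frac{\left(-92\right) 3}{4199}\right)} = \frac{1}{\sqrt{30 + 12} - \left(\frac{2801}{1067} - \frac{\left(-92\right) 3}{4199}\right)} = \frac{1}{\sqrt{42} - \frac{12055891}{4480333}} = \frac{1}{- \frac{12055891}{4480333} + \sqrt{42}}$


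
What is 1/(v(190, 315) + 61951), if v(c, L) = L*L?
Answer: 1/161176 ≈ 6.2044e-6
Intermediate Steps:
v(c, L) = L²
1/(v(190, 315) + 61951) = 1/(315² + 61951) = 1/(99225 + 61951) = 1/161176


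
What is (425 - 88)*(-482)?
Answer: -162434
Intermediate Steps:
(425 - 88)*(-482) = 337*(-482) = -162434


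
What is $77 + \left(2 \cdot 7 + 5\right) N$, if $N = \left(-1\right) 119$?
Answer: $-2184$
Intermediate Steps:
$N = -119$
$77 + \left(2 \cdot 7 + 5\right) N = 77 + \left(2 \cdot 7 + 5\right) \left(-119\right) = 77 + \left(14 + 5\right) \left(-119\right) = 77 + 19 \left(-119\right) = 77 - 2261 = -2184$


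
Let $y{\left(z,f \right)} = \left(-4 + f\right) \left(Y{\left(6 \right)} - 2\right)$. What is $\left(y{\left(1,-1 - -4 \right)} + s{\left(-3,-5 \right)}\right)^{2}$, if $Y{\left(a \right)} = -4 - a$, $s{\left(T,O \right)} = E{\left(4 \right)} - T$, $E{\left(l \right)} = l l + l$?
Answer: $1225$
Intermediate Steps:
$E{\left(l \right)} = l + l^{2}$ ($E{\left(l \right)} = l^{2} + l = l + l^{2}$)
$s{\left(T,O \right)} = 20 - T$ ($s{\left(T,O \right)} = 4 \left(1 + 4\right) - T = 4 \cdot 5 - T = 20 - T$)
$y{\left(z,f \right)} = 48 - 12 f$ ($y{\left(z,f \right)} = \left(-4 + f\right) \left(\left(-4 - 6\right) - 2\right) = \left(-4 + f\right) \left(-10 - 2\right) = \left(-4 + f\right) \left(-12\right) = 48 - 12 f$)
$\left(y{\left(1,-1 - -4 \right)} + s{\left(-3,-5 \right)}\right)^{2} = \left(\left(48 - 12 \left(-1 - -4\right)\right) + \left(20 - -3\right)\right)^{2} = \left(\left(48 - 12 \left(-1 + 4\right)\right) + \left(20 + 3\right)\right)^{2} = \left(\left(48 - 36\right) + 23\right)^{2} = \left(12 + 23\right)^{2} = 35^{2} = 1225$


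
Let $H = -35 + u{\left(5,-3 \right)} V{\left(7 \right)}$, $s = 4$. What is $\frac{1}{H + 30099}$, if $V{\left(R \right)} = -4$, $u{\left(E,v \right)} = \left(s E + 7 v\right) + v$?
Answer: $\frac{1}{30080} \approx 3.3245 \cdot 10^{-5}$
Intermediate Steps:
$u{\left(E,v \right)} = 4 E + 8 v$ ($u{\left(E,v \right)} = \left(4 E + 7 v\right) + v = 4 E + 8 v$)
$H = -19$ ($H = -35 + \left(4 \cdot 5 + 8 \left(-3\right)\right) \left(-4\right) = -35 + \left(20 - 24\right) \left(-4\right) = -35 - -16 = -35 + 16 = -19$)
$\frac{1}{H + 30099} = \frac{1}{-19 + 30099} = \frac{1}{30080}$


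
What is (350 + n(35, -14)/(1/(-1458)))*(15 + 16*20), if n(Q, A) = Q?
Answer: -16977800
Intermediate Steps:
(350 + n(35, -14)/(1/(-1458)))*(15 + 16*20) = (350 + 35/(1/(-1458)))*(15 + 16*20) = (350 + 35/(-1/1458))*(15 + 320) = (350 + 35*(-1458))*335 = (350 - 51030)*335 = -50680*335 = -16977800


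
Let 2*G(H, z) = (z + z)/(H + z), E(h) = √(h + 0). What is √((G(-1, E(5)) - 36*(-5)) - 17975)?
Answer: √(17795 - 17794*√5)/√(-1 + √5) ≈ 133.39*I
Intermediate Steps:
E(h) = √h
G(H, z) = z/(H + z) (G(H, z) = ((z + z)/(H + z))/2 = ((2*z)/(H + z))/2 = (2*z/(H + z))/2 = z/(H + z))
√((G(-1, E(5)) - 36*(-5)) - 17975) = √((√5/(-1 + √5) - 36*(-5)) - 17975) = √((√5/(-1 + √5) + 180) - 17975) = √((180 + √5/(-1 + √5)) - 17975) = √(-17795 + √5/(-1 + √5))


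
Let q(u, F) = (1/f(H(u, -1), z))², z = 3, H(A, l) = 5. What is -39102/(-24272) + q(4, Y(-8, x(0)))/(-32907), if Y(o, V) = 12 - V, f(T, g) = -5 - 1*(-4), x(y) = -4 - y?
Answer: 643352621/399359352 ≈ 1.6110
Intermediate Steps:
f(T, g) = -1 (f(T, g) = -5 + 4 = -1)
q(u, F) = 1 (q(u, F) = (1/(-1))² = (-1)² = 1)
-39102/(-24272) + q(4, Y(-8, x(0)))/(-32907) = -39102/(-24272) + 1/(-32907) = -39102*(-1/24272) + 1*(-1/32907) = 19551/12136 - 1/32907 = 643352621/399359352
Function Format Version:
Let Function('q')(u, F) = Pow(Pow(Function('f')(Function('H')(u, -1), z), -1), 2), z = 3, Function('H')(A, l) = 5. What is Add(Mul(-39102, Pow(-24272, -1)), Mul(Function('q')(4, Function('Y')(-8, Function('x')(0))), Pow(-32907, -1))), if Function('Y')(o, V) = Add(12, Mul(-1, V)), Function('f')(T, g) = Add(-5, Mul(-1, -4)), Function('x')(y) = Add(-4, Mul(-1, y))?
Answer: Rational(643352621, 399359352) ≈ 1.6110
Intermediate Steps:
Function('f')(T, g) = -1 (Function('f')(T, g) = Add(-5, 4) = -1)
Function('q')(u, F) = 1 (Function('q')(u, F) = Pow(Pow(-1, -1), 2) = Pow(-1, 2) = 1)
Add(Mul(-39102, Pow(-24272, -1)), Mul(Function('q')(4, Function('Y')(-8, Function('x')(0))), Pow(-32907, -1))) = Add(Mul(-39102, Pow(-24272, -1)), Mul(1, Pow(-32907, -1))) = Add(Mul(-39102, Rational(-1, 24272)), Mul(1, Rational(-1, 32907))) = Add(Rational(19551, 12136), Rational(-1, 32907)) = Rational(643352621, 399359352)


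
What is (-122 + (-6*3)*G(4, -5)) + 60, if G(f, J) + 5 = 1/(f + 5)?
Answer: 26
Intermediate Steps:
G(f, J) = -5 + 1/(5 + f) (G(f, J) = -5 + 1/(f + 5) = -5 + 1/(5 + f))
(-122 + (-6*3)*G(4, -5)) + 60 = (-122 + (-6*3)*((-24 - 5*4)/(5 + 4))) + 60 = (-122 - 18*(-24 - 20)/9) + 60 = (-122 - 2*(-44)) + 60 = (-122 - 18*(-44/9)) + 60 = (-122 + 88) + 60 = -34 + 60 = 26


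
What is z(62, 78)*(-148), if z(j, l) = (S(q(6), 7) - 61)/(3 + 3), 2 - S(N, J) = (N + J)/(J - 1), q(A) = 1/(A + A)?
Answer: 160321/108 ≈ 1484.5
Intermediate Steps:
q(A) = 1/(2*A)
S(N, J) = 2 - (J + N)/(-1 + J) (S(N, J) = 2 - (N + J)/(J - 1) = 2 - (J + N)/(-1 + J))
z(j, l) = -4333/432 (z(j, l) = ((-2 + 7 - 1/(2*6))/(-1 + 7) - 61)/(3 + 3) = ((-2 + 7 - 1/(2*6))/6 - 61)/6 = ((-2 + 7 - 1*1/12)/6 - 61)*(⅙) = ((-2 + 7 - 1/12)/6 - 61)*(⅙) = ((⅙)*(59/12) - 61)*(⅙) = (59/72 - 61)*(⅙) = -4333/72*⅙ = -4333/432)
z(62, 78)*(-148) = -4333/432*(-148) = 160321/108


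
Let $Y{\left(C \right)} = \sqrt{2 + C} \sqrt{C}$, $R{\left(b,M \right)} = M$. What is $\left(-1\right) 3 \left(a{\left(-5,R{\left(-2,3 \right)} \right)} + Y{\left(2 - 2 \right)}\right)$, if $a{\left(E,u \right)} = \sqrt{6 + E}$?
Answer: $-3$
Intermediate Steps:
$Y{\left(C \right)} = \sqrt{C} \sqrt{2 + C}$
$\left(-1\right) 3 \left(a{\left(-5,R{\left(-2,3 \right)} \right)} + Y{\left(2 - 2 \right)}\right) = \left(-1\right) 3 \left(\sqrt{6 - 5} + \sqrt{2 - 2} \sqrt{2 + \left(2 - 2\right)}\right) = - 3 \left(\sqrt{1} + \sqrt{0} \sqrt{2 + 0}\right) = - 3 \left(1 + 0 \sqrt{2}\right) = - 3 \left(1 + 0\right) = \left(-3\right) 1 = -3$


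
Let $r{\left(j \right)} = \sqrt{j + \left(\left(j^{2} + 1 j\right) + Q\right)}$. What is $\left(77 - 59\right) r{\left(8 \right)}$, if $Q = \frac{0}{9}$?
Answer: $72 \sqrt{5} \approx 161.0$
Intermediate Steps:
$Q = 0$ ($Q = 0 \cdot \frac{1}{9} = 0$)
$r{\left(j \right)} = \sqrt{j^{2} + 2 j}$ ($r{\left(j \right)} = \sqrt{j + \left(\left(j^{2} + 1 j\right) + 0\right)} = \sqrt{j + \left(\left(j^{2} + j\right) + 0\right)} = \sqrt{j + \left(\left(j + j^{2}\right) + 0\right)} = \sqrt{j + \left(j + j^{2}\right)} = \sqrt{j^{2} + 2 j}$)
$\left(77 - 59\right) r{\left(8 \right)} = \left(77 - 59\right) \sqrt{8 \left(2 + 8\right)} = 18 \sqrt{8 \cdot 10} = 18 \sqrt{80} = 18 \cdot 4 \sqrt{5} = 72 \sqrt{5}$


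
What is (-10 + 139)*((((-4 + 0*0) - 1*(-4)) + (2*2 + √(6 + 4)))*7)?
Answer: 3612 + 903*√10 ≈ 6467.5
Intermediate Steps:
(-10 + 139)*((((-4 + 0*0) - 1*(-4)) + (2*2 + √(6 + 4)))*7) = 129*((((-4 + 0) + 4) + (4 + √10))*7) = 129*(((-4 + 4) + (4 + √10))*7) = 129*((0 + (4 + √10))*7) = 129*((4 + √10)*7) = 129*(28 + 7*√10) = 3612 + 903*√10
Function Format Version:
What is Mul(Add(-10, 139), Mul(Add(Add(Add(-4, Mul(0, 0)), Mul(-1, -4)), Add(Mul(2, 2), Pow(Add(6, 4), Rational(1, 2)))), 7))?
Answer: Add(3612, Mul(903, Pow(10, Rational(1, 2)))) ≈ 6467.5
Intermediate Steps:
Mul(Add(-10, 139), Mul(Add(Add(Add(-4, Mul(0, 0)), Mul(-1, -4)), Add(Mul(2, 2), Pow(Add(6, 4), Rational(1, 2)))), 7)) = Mul(129, Mul(Add(Add(Add(-4, 0), 4), Add(4, Pow(10, Rational(1, 2)))), 7)) = Mul(129, Mul(Add(Add(-4, 4), Add(4, Pow(10, Rational(1, 2)))), 7)) = Mul(129, Mul(Add(0, Add(4, Pow(10, Rational(1, 2)))), 7)) = Mul(129, Mul(Add(4, Pow(10, Rational(1, 2))), 7)) = Mul(129, Add(28, Mul(7, Pow(10, Rational(1, 2))))) = Add(3612, Mul(903, Pow(10, Rational(1, 2))))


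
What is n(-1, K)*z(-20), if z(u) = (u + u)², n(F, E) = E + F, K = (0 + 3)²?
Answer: 12800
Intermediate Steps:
K = 9 (K = 3² = 9)
z(u) = 4*u² (z(u) = (2*u)² = 4*u²)
n(-1, K)*z(-20) = (9 - 1)*(4*(-20)²) = 8*(4*400) = 8*1600 = 12800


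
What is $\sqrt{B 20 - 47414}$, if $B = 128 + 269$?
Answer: $3 i \sqrt{4386} \approx 198.68 i$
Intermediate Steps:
$B = 397$
$\sqrt{B 20 - 47414} = \sqrt{397 \cdot 20 - 47414} = \sqrt{7940 - 47414} = \sqrt{-39474} = 3 i \sqrt{4386}$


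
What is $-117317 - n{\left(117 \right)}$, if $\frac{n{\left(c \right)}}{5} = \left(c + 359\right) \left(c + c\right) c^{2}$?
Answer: $-7623795197$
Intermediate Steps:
$n{\left(c \right)} = 10 c^{3} \left(359 + c\right)$ ($n{\left(c \right)} = 5 \left(c + 359\right) \left(c + c\right) c^{2} = 5 \left(359 + c\right) 2 c c^{2} = 5 \cdot 2 c \left(359 + c\right) c^{2} = 5 \cdot 2 c^{3} \left(359 + c\right) = 10 c^{3} \left(359 + c\right)$)
$-117317 - n{\left(117 \right)} = -117317 - 10 \cdot 117^{3} \left(359 + 117\right) = -117317 - 10 \cdot 1601613 \cdot 476 = -117317 - 7623677880 = -7623795197$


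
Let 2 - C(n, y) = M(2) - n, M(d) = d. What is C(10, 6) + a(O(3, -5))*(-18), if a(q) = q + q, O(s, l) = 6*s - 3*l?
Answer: -1178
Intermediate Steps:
O(s, l) = -3*l + 6*s
a(q) = 2*q
C(n, y) = n (C(n, y) = 2 - (2 - n) = 2 + (-2 + n) = n)
C(10, 6) + a(O(3, -5))*(-18) = 10 + (2*(-3*(-5) + 6*3))*(-18) = 10 + (2*(15 + 18))*(-18) = 10 + (2*33)*(-18) = 10 + 66*(-18) = 10 - 1188 = -1178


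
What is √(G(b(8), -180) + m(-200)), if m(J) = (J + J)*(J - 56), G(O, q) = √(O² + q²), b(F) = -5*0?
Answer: 2*√25645 ≈ 320.28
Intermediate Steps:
b(F) = 0
m(J) = 2*J*(-56 + J) (m(J) = (2*J)*(-56 + J) = 2*J*(-56 + J))
√(G(b(8), -180) + m(-200)) = √(√(0² + (-180)²) + 2*(-200)*(-56 - 200)) = √(√(0 + 32400) + 2*(-200)*(-256)) = √(√32400 + 102400) = √(180 + 102400) = √102580 = 2*√25645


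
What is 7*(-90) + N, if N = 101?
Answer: -529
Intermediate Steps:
7*(-90) + N = 7*(-90) + 101 = -630 + 101 = -529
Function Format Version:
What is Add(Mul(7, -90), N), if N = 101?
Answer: -529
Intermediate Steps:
Add(Mul(7, -90), N) = Add(Mul(7, -90), 101) = Add(-630, 101) = -529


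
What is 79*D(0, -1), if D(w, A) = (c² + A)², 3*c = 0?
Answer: 79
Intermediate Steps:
c = 0 (c = (⅓)*0 = 0)
D(w, A) = A² (D(w, A) = (0² + A)² = (0 + A)² = A²)
79*D(0, -1) = 79*(-1)² = 79*1 = 79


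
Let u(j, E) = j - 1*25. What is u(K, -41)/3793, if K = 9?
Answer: -16/3793 ≈ -0.0042183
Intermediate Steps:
u(j, E) = -25 + j (u(j, E) = j - 25 = -25 + j)
u(K, -41)/3793 = (-25 + 9)/3793 = -16*1/3793 = -16/3793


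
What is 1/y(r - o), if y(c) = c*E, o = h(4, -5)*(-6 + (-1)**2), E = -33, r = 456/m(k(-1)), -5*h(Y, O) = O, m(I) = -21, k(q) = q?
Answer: 7/3861 ≈ 0.0018130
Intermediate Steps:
h(Y, O) = -O/5
r = -152/7 (r = 456/(-21) = 456*(-1/21) = -152/7 ≈ -21.714)
o = -5 (o = (-1/5*(-5))*(-6 + (-1)**2) = 1*(-6 + 1) = 1*(-5) = -5)
y(c) = -33*c (y(c) = c*(-33) = -33*c)
1/y(r - o) = 1/(-33*(-152/7 - 1*(-5))) = 1/(-33*(-152/7 + 5)) = 1/(-33*(-117/7)) = 1/(3861/7) = 7/3861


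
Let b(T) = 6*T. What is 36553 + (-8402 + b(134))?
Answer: 28955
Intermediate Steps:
36553 + (-8402 + b(134)) = 36553 + (-8402 + 6*134) = 36553 + (-8402 + 804) = 36553 - 7598 = 28955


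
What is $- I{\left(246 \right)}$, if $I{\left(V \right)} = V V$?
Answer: $-60516$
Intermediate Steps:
$I{\left(V \right)} = V^{2}$
$- I{\left(246 \right)} = - 246^{2} = \left(-1\right) 60516 = -60516$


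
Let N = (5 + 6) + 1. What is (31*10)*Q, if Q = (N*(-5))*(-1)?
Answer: 18600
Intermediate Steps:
N = 12 (N = 11 + 1 = 12)
Q = 60 (Q = (12*(-5))*(-1) = -60*(-1) = 60)
(31*10)*Q = (31*10)*60 = 310*60 = 18600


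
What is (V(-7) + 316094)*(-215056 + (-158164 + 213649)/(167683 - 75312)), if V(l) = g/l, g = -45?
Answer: -43955084639942573/646597 ≈ -6.7979e+10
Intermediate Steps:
V(l) = -45/l
(V(-7) + 316094)*(-215056 + (-158164 + 213649)/(167683 - 75312)) = (-45/(-7) + 316094)*(-215056 + (-158164 + 213649)/(167683 - 75312)) = (-45*(-⅐) + 316094)*(-215056 + 55485/92371) = (45/7 + 316094)*(-215056 + 55485*(1/92371)) = 2212703*(-215056 + 55485/92371)/7 = (2212703/7)*(-19864882291/92371) = -43955084639942573/646597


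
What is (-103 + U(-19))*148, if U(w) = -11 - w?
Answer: -14060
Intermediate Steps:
(-103 + U(-19))*148 = (-103 + (-11 - 1*(-19)))*148 = (-103 + (-11 + 19))*148 = (-103 + 8)*148 = -95*148 = -14060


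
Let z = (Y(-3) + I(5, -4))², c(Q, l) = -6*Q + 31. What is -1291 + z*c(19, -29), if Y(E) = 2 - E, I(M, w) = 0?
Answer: -3366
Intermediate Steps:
c(Q, l) = 31 - 6*Q
z = 25 (z = ((2 - 1*(-3)) + 0)² = ((2 + 3) + 0)² = (5 + 0)² = 5² = 25)
-1291 + z*c(19, -29) = -1291 + 25*(31 - 6*19) = -1291 + 25*(31 - 114) = -1291 + 25*(-83) = -1291 - 2075 = -3366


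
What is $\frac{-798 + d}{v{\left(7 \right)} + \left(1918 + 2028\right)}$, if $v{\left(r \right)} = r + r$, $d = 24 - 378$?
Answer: $- \frac{16}{55} \approx -0.29091$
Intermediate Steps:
$d = -354$ ($d = 24 - 378 = -354$)
$v{\left(r \right)} = 2 r$
$\frac{-798 + d}{v{\left(7 \right)} + \left(1918 + 2028\right)} = \frac{-798 - 354}{2 \cdot 7 + \left(1918 + 2028\right)} = - \frac{1152}{14 + 3946} = - \frac{1152}{3960} = \left(-1152\right) \frac{1}{3960} = - \frac{16}{55}$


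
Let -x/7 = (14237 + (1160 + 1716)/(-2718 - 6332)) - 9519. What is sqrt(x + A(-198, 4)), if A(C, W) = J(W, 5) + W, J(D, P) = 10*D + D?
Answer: 2*I*sqrt(6751996126)/905 ≈ 181.59*I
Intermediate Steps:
J(D, P) = 11*D
A(C, W) = 12*W (A(C, W) = 11*W + W = 12*W)
x = -149432584/4525 (x = -7*((14237 + (1160 + 1716)/(-2718 - 6332)) - 9519) = -7*((14237 + 2876/(-9050)) - 9519) = -7*((14237 + 2876*(-1/9050)) - 9519) = -7*((14237 - 1438/4525) - 9519) = -7*(64420987/4525 - 9519) = -7*21347512/4525 = -149432584/4525 ≈ -33024.)
sqrt(x + A(-198, 4)) = sqrt(-149432584/4525 + 12*4) = sqrt(-149432584/4525 + 48) = sqrt(-149215384/4525) = 2*I*sqrt(6751996126)/905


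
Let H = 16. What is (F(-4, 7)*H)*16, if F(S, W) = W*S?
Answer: -7168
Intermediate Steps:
F(S, W) = S*W
(F(-4, 7)*H)*16 = (-4*7*16)*16 = -28*16*16 = -448*16 = -7168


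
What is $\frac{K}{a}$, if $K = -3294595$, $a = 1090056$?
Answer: $- \frac{3294595}{1090056} \approx -3.0224$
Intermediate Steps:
$\frac{K}{a} = - \frac{3294595}{1090056}$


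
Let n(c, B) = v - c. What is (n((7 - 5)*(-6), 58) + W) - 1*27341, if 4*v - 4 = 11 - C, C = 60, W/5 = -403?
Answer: -117421/4 ≈ -29355.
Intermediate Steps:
W = -2015 (W = 5*(-403) = -2015)
v = -45/4 (v = 1 + (11 - 1*60)/4 = 1 + (11 - 60)/4 = 1 + (1/4)*(-49) = 1 - 49/4 = -45/4 ≈ -11.250)
n(c, B) = -45/4 - c
(n((7 - 5)*(-6), 58) + W) - 1*27341 = ((-45/4 - (7 - 5)*(-6)) - 2015) - 1*27341 = ((-45/4 - 2*(-6)) - 2015) - 27341 = ((-45/4 - 1*(-12)) - 2015) - 27341 = ((-45/4 + 12) - 2015) - 27341 = (3/4 - 2015) - 27341 = -8057/4 - 27341 = -117421/4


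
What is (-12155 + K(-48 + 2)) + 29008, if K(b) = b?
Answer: 16807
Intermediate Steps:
(-12155 + K(-48 + 2)) + 29008 = (-12155 + (-48 + 2)) + 29008 = (-12155 - 46) + 29008 = -12201 + 29008 = 16807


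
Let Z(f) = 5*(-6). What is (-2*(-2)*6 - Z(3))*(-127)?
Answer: -6858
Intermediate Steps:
Z(f) = -30
(-2*(-2)*6 - Z(3))*(-127) = (-2*(-2)*6 - 1*(-30))*(-127) = (4*6 + 30)*(-127) = (24 + 30)*(-127) = 54*(-127) = -6858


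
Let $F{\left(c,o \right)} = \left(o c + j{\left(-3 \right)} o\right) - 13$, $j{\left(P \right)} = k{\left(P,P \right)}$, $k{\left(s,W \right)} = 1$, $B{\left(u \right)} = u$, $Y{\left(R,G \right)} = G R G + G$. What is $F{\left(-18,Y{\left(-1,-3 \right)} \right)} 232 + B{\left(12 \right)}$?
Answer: $44324$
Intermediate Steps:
$Y{\left(R,G \right)} = G + R G^{2}$ ($Y{\left(R,G \right)} = R G^{2} + G = G + R G^{2}$)
$j{\left(P \right)} = 1$
$F{\left(c,o \right)} = -13 + o + c o$ ($F{\left(c,o \right)} = \left(o c + 1 o\right) - 13 = \left(c o + o\right) - 13 = \left(o + c o\right) - 13 = -13 + o + c o$)
$F{\left(-18,Y{\left(-1,-3 \right)} \right)} 232 + B{\left(12 \right)} = \left(-13 - 3 \left(1 - -3\right) - 18 \left(- 3 \left(1 - -3\right)\right)\right) 232 + 12 = \left(-13 - 3 \left(1 + 3\right) - 18 \left(- 3 \left(1 + 3\right)\right)\right) 232 + 12 = \left(-13 - 12 - 18 \left(\left(-3\right) 4\right)\right) 232 + 12 = \left(-13 - 12 - -216\right) 232 + 12 = \left(-13 - 12 + 216\right) 232 + 12 = 191 \cdot 232 + 12 = 44312 + 12 = 44324$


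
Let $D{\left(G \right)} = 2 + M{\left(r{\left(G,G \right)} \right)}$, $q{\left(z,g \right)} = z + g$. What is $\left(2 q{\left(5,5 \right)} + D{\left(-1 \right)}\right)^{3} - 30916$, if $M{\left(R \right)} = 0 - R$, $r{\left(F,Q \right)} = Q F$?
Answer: $-21655$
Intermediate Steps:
$r{\left(F,Q \right)} = F Q$
$q{\left(z,g \right)} = g + z$
$M{\left(R \right)} = - R$
$D{\left(G \right)} = 2 - G^{2}$ ($D{\left(G \right)} = 2 - G G = 2 - G^{2}$)
$\left(2 q{\left(5,5 \right)} + D{\left(-1 \right)}\right)^{3} - 30916 = \left(2 \left(5 + 5\right) + \left(2 - \left(-1\right)^{2}\right)\right)^{3} - 30916 = \left(2 \cdot 10 + \left(2 - 1\right)\right)^{3} - 30916 = \left(20 + \left(2 - 1\right)\right)^{3} - 30916 = \left(20 + 1\right)^{3} - 30916 = 21^{3} - 30916 = 9261 - 30916 = -21655$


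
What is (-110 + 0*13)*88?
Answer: -9680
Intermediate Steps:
(-110 + 0*13)*88 = (-110 + 0)*88 = -110*88 = -9680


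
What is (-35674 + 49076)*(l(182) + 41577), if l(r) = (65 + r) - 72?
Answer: 559560304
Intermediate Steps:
l(r) = -7 + r
(-35674 + 49076)*(l(182) + 41577) = (-35674 + 49076)*((-7 + 182) + 41577) = 13402*(175 + 41577) = 13402*41752 = 559560304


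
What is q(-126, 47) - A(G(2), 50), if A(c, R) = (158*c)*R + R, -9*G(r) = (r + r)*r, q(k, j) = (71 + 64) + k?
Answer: 62831/9 ≈ 6981.2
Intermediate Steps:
q(k, j) = 135 + k
G(r) = -2*r**2/9 (G(r) = -(r + r)*r/9 = -2*r*r/9 = -2*r**2/9)
A(c, R) = R + 158*R*c (A(c, R) = 158*R*c + R = R + 158*R*c)
q(-126, 47) - A(G(2), 50) = (135 - 126) - 50*(1 + 158*(-2/9*2**2)) = 9 - 50*(1 + 158*(-2/9*4)) = 9 - 50*(1 + 158*(-8/9)) = 9 - 50*(1 - 1264/9) = 9 - 50*(-1255)/9 = 9 - 1*(-62750/9) = 9 + 62750/9 = 62831/9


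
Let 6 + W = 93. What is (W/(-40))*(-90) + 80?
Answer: 1103/4 ≈ 275.75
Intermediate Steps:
W = 87 (W = -6 + 93 = 87)
(W/(-40))*(-90) + 80 = (87/(-40))*(-90) + 80 = (87*(-1/40))*(-90) + 80 = -87/40*(-90) + 80 = 783/4 + 80 = 1103/4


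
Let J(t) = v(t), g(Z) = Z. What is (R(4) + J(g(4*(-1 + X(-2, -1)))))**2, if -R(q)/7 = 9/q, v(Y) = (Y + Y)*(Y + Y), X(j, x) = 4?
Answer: 5022081/16 ≈ 3.1388e+5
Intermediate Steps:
v(Y) = 4*Y**2 (v(Y) = (2*Y)*(2*Y) = 4*Y**2)
R(q) = -63/q
J(t) = 4*t**2
(R(4) + J(g(4*(-1 + X(-2, -1)))))**2 = (-63/4 + 4*(4*(-1 + 4))**2)**2 = (-63*1/4 + 4*(4*3)**2)**2 = (-63/4 + 4*12**2)**2 = (-63/4 + 4*144)**2 = (-63/4 + 576)**2 = (2241/4)**2 = 5022081/16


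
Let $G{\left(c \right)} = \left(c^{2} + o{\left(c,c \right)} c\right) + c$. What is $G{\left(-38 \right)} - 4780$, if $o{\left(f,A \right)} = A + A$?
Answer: $-486$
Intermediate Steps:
$o{\left(f,A \right)} = 2 A$
$G{\left(c \right)} = c + 3 c^{2}$ ($G{\left(c \right)} = \left(c^{2} + 2 c c\right) + c = \left(c^{2} + 2 c^{2}\right) + c = 3 c^{2} + c = c + 3 c^{2}$)
$G{\left(-38 \right)} - 4780 = - 38 \left(1 + 3 \left(-38\right)\right) - 4780 = - 38 \left(1 - 114\right) - 4780 = \left(-38\right) \left(-113\right) - 4780 = 4294 - 4780 = -486$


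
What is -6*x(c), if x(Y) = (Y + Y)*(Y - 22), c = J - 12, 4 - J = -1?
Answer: -2436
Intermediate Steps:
J = 5 (J = 4 - 1*(-1) = 4 + 1 = 5)
c = -7 (c = 5 - 12 = -7)
x(Y) = 2*Y*(-22 + Y) (x(Y) = (2*Y)*(-22 + Y) = 2*Y*(-22 + Y))
-6*x(c) = -12*(-7)*(-22 - 7) = -12*(-7)*(-29) = -6*406 = -2436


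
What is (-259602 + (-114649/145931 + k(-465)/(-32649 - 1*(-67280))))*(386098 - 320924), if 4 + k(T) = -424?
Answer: -85505949922930357566/5053736461 ≈ -1.6919e+10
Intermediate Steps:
k(T) = -428 (k(T) = -4 - 424 = -428)
(-259602 + (-114649/145931 + k(-465)/(-32649 - 1*(-67280))))*(386098 - 320924) = (-259602 + (-114649/145931 - 428/(-32649 - 1*(-67280))))*(386098 - 320924) = (-259602 + (-114649*1/145931 - 428/(-32649 + 67280)))*65174 = (-259602 + (-114649/145931 - 428/34631))*65174 = (-259602 - 4032867987/5053736461)*65174 = -1311964125616509/5053736461*65174 = -85505949922930357566/5053736461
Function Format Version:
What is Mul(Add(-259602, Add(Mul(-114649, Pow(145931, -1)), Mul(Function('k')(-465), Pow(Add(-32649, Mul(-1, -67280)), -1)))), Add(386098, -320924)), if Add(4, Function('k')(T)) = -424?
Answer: Rational(-85505949922930357566, 5053736461) ≈ -1.6919e+10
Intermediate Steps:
Function('k')(T) = -428 (Function('k')(T) = Add(-4, -424) = -428)
Mul(Add(-259602, Add(Mul(-114649, Pow(145931, -1)), Mul(Function('k')(-465), Pow(Add(-32649, Mul(-1, -67280)), -1)))), Add(386098, -320924)) = Mul(Add(-259602, Add(Mul(-114649, Pow(145931, -1)), Mul(-428, Pow(Add(-32649, Mul(-1, -67280)), -1)))), Add(386098, -320924)) = Mul(Add(-259602, Add(Mul(-114649, Rational(1, 145931)), Mul(-428, Pow(Add(-32649, 67280), -1)))), 65174) = Mul(Add(-259602, Add(Rational(-114649, 145931), Mul(-428, Pow(34631, -1)))), 65174) = Mul(Add(-259602, Add(Rational(-114649, 145931), Mul(-428, Rational(1, 34631)))), 65174) = Mul(Add(-259602, Add(Rational(-114649, 145931), Rational(-428, 34631))), 65174) = Mul(Add(-259602, Rational(-4032867987, 5053736461)), 65174) = Mul(Rational(-1311964125616509, 5053736461), 65174) = Rational(-85505949922930357566, 5053736461)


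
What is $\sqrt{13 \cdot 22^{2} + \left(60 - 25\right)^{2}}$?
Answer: $\sqrt{7517} \approx 86.701$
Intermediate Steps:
$\sqrt{13 \cdot 22^{2} + \left(60 - 25\right)^{2}} = \sqrt{13 \cdot 484 + 35^{2}} = \sqrt{6292 + 1225} = \sqrt{7517}$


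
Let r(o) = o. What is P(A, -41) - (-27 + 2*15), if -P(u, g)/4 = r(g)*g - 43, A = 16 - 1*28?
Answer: -6555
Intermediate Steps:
A = -12 (A = 16 - 28 = -12)
P(u, g) = 172 - 4*g² (P(u, g) = -4*(g*g - 43) = -4*(g² - 43) = -4*(-43 + g²) = 172 - 4*g²)
P(A, -41) - (-27 + 2*15) = (172 - 4*(-41)²) - (-27 + 2*15) = (172 - 4*1681) - (-27 + 30) = (172 - 6724) - 1*3 = -6552 - 3 = -6555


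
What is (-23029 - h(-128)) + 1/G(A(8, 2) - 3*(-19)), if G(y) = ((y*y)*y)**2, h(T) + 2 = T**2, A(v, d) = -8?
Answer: -545498969878610/13841287201 ≈ -39411.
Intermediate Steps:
h(T) = -2 + T**2
G(y) = y**6 (G(y) = (y**2*y)**2 = (y**3)**2 = y**6)
(-23029 - h(-128)) + 1/G(A(8, 2) - 3*(-19)) = (-23029 - (-2 + (-128)**2)) + 1/((-8 - 3*(-19))**6) = (-23029 - (-2 + 16384)) + 1/((-8 + 57)**6) = (-23029 - 1*16382) + 1/(49**6) = (-23029 - 16382) + 1/13841287201 = -39411 + 1/13841287201 = -545498969878610/13841287201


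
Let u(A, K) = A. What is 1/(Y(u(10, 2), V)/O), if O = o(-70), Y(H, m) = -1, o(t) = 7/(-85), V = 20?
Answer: 7/85 ≈ 0.082353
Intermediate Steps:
o(t) = -7/85 (o(t) = 7*(-1/85) = -7/85)
O = -7/85 ≈ -0.082353
1/(Y(u(10, 2), V)/O) = 1/(-1/(-7/85)) = 1/(-1*(-85/7)) = 1/(85/7) = 7/85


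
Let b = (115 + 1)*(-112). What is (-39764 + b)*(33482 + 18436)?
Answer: -2738986008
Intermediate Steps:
b = -12992 (b = 116*(-112) = -12992)
(-39764 + b)*(33482 + 18436) = (-39764 - 12992)*(33482 + 18436) = -52756*51918 = -2738986008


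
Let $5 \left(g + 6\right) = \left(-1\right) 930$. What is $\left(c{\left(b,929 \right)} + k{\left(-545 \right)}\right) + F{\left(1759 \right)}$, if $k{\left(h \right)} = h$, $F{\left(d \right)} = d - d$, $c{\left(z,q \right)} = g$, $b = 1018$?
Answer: $-737$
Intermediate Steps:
$g = -192$ ($g = -6 + \frac{\left(-1\right) 930}{5} = -6 + \frac{1}{5} \left(-930\right) = -6 - 186 = -192$)
$c{\left(z,q \right)} = -192$
$F{\left(d \right)} = 0$
$\left(c{\left(b,929 \right)} + k{\left(-545 \right)}\right) + F{\left(1759 \right)} = \left(-192 - 545\right) + 0 = -737 + 0 = -737$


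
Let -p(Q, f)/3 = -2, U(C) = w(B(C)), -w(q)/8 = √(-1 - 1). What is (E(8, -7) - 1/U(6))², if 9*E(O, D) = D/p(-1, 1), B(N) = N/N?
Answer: 839/93312 + 7*I*√2/432 ≈ 0.0089913 + 0.022916*I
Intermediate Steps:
B(N) = 1
w(q) = -8*I*√2 (w(q) = -8*√(-1 - 1) = -8*I*√2)
U(C) = -8*I*√2
p(Q, f) = 6 (p(Q, f) = -3*(-2) = 6)
E(O, D) = D/54 (E(O, D) = (D/6)/9 = D/54)
(E(8, -7) - 1/U(6))² = ((1/54)*(-7) - 1/((-8*I*√2)))² = (-7/54 - I*√2/16)²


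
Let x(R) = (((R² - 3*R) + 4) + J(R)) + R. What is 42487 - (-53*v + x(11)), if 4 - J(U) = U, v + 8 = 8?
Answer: 42391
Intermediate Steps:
v = 0 (v = -8 + 8 = 0)
J(U) = 4 - U
x(R) = 8 + R² - 3*R (x(R) = (((R² - 3*R) + 4) + (4 - R)) + R = ((4 + R² - 3*R) + (4 - R)) + R = (8 + R² - 4*R) + R = 8 + R² - 3*R)
42487 - (-53*v + x(11)) = 42487 - (-53*0 + (8 + 11² - 3*11)) = 42487 - (0 + (8 + 121 - 33)) = 42487 - (0 + 96) = 42487 - 1*96 = 42487 - 96 = 42391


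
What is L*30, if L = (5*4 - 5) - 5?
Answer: 300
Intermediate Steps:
L = 10 (L = (20 - 5) - 5 = 15 - 5 = 10)
L*30 = 10*30 = 300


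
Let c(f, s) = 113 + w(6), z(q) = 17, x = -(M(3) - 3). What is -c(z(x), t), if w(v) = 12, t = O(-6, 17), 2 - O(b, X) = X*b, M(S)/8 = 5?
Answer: -125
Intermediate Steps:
M(S) = 40 (M(S) = 8*5 = 40)
O(b, X) = 2 - X*b
t = 104 (t = 2 - 1*17*(-6) = 2 + 102 = 104)
x = -37 (x = -(40 - 3) = -1*37 = -37)
c(f, s) = 125 (c(f, s) = 113 + 12 = 125)
-c(z(x), t) = -1*125 = -125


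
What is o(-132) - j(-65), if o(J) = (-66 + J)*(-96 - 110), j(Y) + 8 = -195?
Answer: 40991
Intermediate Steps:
j(Y) = -203 (j(Y) = -8 - 195 = -203)
o(J) = 13596 - 206*J (o(J) = (-66 + J)*(-206) = 13596 - 206*J)
o(-132) - j(-65) = (13596 - 206*(-132)) - 1*(-203) = (13596 + 27192) + 203 = 40788 + 203 = 40991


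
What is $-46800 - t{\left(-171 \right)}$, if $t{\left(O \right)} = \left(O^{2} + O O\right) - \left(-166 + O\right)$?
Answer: $-105619$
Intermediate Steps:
$t{\left(O \right)} = 166 - O + 2 O^{2}$ ($t{\left(O \right)} = \left(O^{2} + O^{2}\right) - \left(-166 + O\right) = 2 O^{2} - \left(-166 + O\right) = 166 - O + 2 O^{2}$)
$-46800 - t{\left(-171 \right)} = -46800 - \left(166 - -171 + 2 \left(-171\right)^{2}\right) = -46800 - \left(166 + 171 + 2 \cdot 29241\right) = -46800 - \left(166 + 171 + 58482\right) = -46800 - 58819 = -105619$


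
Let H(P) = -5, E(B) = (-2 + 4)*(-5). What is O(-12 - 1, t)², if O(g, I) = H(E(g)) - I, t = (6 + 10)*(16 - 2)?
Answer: 52441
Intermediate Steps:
E(B) = -10 (E(B) = 2*(-5) = -10)
t = 224 (t = 16*14 = 224)
O(g, I) = -5 - I
O(-12 - 1, t)² = (-5 - 1*224)² = (-5 - 224)² = (-229)² = 52441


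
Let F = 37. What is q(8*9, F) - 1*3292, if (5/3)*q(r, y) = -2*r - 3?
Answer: -16901/5 ≈ -3380.2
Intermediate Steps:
q(r, y) = -9/5 - 6*r/5 (q(r, y) = 3*(-2*r - 3)/5 = 3*(-3 - 2*r)/5 = -9/5 - 6*r/5)
q(8*9, F) - 1*3292 = (-9/5 - 48*9/5) - 1*3292 = (-9/5 - 6/5*72) - 3292 = (-9/5 - 432/5) - 3292 = -441/5 - 3292 = -16901/5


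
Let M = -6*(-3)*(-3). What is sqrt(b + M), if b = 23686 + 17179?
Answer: sqrt(40811) ≈ 202.02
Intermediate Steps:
b = 40865
M = -54 (M = 18*(-3) = -54)
sqrt(b + M) = sqrt(40865 - 54) = sqrt(40811)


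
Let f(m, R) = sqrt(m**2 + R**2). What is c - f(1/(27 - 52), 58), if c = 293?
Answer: 293 - sqrt(2102501)/25 ≈ 235.00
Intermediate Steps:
f(m, R) = sqrt(R**2 + m**2)
c - f(1/(27 - 52), 58) = 293 - sqrt(58**2 + (1/(27 - 52))**2) = 293 - sqrt(3364 + (1/(-25))**2) = 293 - sqrt(3364 + (-1/25)**2) = 293 - sqrt(3364 + 1/625) = 293 - sqrt(2102501/625) = 293 - sqrt(2102501)/25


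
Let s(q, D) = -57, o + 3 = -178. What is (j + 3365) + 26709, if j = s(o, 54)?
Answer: 30017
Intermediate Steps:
o = -181 (o = -3 - 178 = -181)
j = -57
(j + 3365) + 26709 = (-57 + 3365) + 26709 = 3308 + 26709 = 30017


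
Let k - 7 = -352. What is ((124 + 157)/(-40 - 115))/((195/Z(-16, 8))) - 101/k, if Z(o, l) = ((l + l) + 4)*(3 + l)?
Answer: -81223/46345 ≈ -1.7526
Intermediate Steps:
k = -345 (k = 7 - 352 = -345)
Z(o, l) = (3 + l)*(4 + 2*l) (Z(o, l) = (2*l + 4)*(3 + l) = (4 + 2*l)*(3 + l) = (3 + l)*(4 + 2*l))
((124 + 157)/(-40 - 115))/((195/Z(-16, 8))) - 101/k = ((124 + 157)/(-40 - 115))/((195/(12 + 2*8**2 + 10*8))) - 101/(-345) = (281/(-155))/((195/(12 + 2*64 + 80))) - 101*(-1/345) = (281*(-1/155))/((195/(12 + 128 + 80))) + 101/345 = -281/(155*(195/220)) + 101/345 = -281/(155*(195*(1/220))) + 101/345 = -281/(155*39/44) + 101/345 = -281/155*44/39 + 101/345 = -12364/6045 + 101/345 = -81223/46345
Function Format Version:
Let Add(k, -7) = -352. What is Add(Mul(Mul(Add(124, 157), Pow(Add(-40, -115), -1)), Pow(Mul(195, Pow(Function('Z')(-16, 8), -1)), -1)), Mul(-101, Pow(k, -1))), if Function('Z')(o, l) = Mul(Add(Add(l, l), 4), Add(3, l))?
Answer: Rational(-81223, 46345) ≈ -1.7526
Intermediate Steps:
k = -345 (k = Add(7, -352) = -345)
Function('Z')(o, l) = Mul(Add(3, l), Add(4, Mul(2, l))) (Function('Z')(o, l) = Mul(Add(Mul(2, l), 4), Add(3, l)) = Mul(Add(4, Mul(2, l)), Add(3, l)) = Mul(Add(3, l), Add(4, Mul(2, l))))
Add(Mul(Mul(Add(124, 157), Pow(Add(-40, -115), -1)), Pow(Mul(195, Pow(Function('Z')(-16, 8), -1)), -1)), Mul(-101, Pow(k, -1))) = Add(Mul(Mul(Add(124, 157), Pow(Add(-40, -115), -1)), Pow(Mul(195, Pow(Add(12, Mul(2, Pow(8, 2)), Mul(10, 8)), -1)), -1)), Mul(-101, Pow(-345, -1))) = Add(Mul(Mul(281, Pow(-155, -1)), Pow(Mul(195, Pow(Add(12, Mul(2, 64), 80), -1)), -1)), Mul(-101, Rational(-1, 345))) = Add(Mul(Mul(281, Rational(-1, 155)), Pow(Mul(195, Pow(Add(12, 128, 80), -1)), -1)), Rational(101, 345)) = Add(Mul(Rational(-281, 155), Pow(Mul(195, Pow(220, -1)), -1)), Rational(101, 345)) = Add(Mul(Rational(-281, 155), Pow(Mul(195, Rational(1, 220)), -1)), Rational(101, 345)) = Add(Mul(Rational(-281, 155), Pow(Rational(39, 44), -1)), Rational(101, 345)) = Add(Mul(Rational(-281, 155), Rational(44, 39)), Rational(101, 345)) = Add(Rational(-12364, 6045), Rational(101, 345)) = Rational(-81223, 46345)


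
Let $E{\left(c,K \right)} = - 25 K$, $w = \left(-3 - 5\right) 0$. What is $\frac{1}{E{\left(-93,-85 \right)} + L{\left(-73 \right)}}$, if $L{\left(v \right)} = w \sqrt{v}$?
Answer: $\frac{1}{2125} \approx 0.00047059$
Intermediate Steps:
$w = 0$ ($w = \left(-8\right) 0 = 0$)
$L{\left(v \right)} = 0$ ($L{\left(v \right)} = 0 \sqrt{v} = 0$)
$\frac{1}{E{\left(-93,-85 \right)} + L{\left(-73 \right)}} = \frac{1}{\left(-25\right) \left(-85\right) + 0} = \frac{1}{2125 + 0} = \frac{1}{2125}$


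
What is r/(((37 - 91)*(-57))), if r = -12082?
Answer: -6041/1539 ≈ -3.9253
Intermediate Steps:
r/(((37 - 91)*(-57))) = -12082*(-1/(57*(37 - 91))) = -12082/((-54*(-57))) = -12082/3078 = -12082*1/3078 = -6041/1539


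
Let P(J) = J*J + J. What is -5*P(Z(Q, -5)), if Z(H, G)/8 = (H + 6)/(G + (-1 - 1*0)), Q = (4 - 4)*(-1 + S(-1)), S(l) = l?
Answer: -280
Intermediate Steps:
Q = 0 (Q = (4 - 4)*(-1 - 1) = 0*(-2) = 0)
Z(H, G) = 8*(6 + H)/(-1 + G) (Z(H, G) = 8*((H + 6)/(G + (-1 - 1*0))) = 8*((6 + H)/(G + (-1 + 0))) = 8*((6 + H)/(G - 1)) = 8*((6 + H)/(-1 + G)) = 8*(6 + H)/(-1 + G))
P(J) = J + J² (P(J) = J² + J = J + J²)
-5*P(Z(Q, -5)) = -5*8*(6 + 0)/(-1 - 5)*(1 + 8*(6 + 0)/(-1 - 5)) = -5*8*6/(-6)*(1 + 8*6/(-6)) = -5*8*(-⅙)*6*(1 + 8*(-⅙)*6) = -(-40)*(1 - 8) = -(-40)*(-7) = -5*56 = -280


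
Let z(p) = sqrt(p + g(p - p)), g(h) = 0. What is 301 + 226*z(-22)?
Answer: 301 + 226*I*sqrt(22) ≈ 301.0 + 1060.0*I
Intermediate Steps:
z(p) = sqrt(p) (z(p) = sqrt(p + 0) = sqrt(p))
301 + 226*z(-22) = 301 + 226*sqrt(-22) = 301 + 226*(I*sqrt(22)) = 301 + 226*I*sqrt(22)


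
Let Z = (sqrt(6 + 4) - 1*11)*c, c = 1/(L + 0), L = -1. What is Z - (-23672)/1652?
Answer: 10461/413 - sqrt(10) ≈ 22.167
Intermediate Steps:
c = -1 (c = 1/(-1 + 0) = 1/(-1) = -1)
Z = 11 - sqrt(10) (Z = (sqrt(6 + 4) - 1*11)*(-1) = (sqrt(10) - 11)*(-1) = (-11 + sqrt(10))*(-1) = 11 - sqrt(10) ≈ 7.8377)
Z - (-23672)/1652 = (11 - sqrt(10)) - (-23672)/1652 = (11 - sqrt(10)) - 1*(-5918/413) = (11 - sqrt(10)) + 5918/413 = 10461/413 - sqrt(10)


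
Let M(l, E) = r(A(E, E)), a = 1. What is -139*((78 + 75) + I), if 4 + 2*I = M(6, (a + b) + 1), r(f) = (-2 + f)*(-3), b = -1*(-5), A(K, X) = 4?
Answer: -20572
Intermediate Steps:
b = 5
r(f) = 6 - 3*f
M(l, E) = -6 (M(l, E) = 6 - 3*4 = 6 - 12 = -6)
I = -5 (I = -2 + (½)*(-6) = -2 - 3 = -5)
-139*((78 + 75) + I) = -139*((78 + 75) - 5) = -139*(153 - 5) = -139*148 = -20572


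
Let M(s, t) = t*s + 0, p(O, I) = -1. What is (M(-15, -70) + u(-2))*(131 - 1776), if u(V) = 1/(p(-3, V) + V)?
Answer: -5180105/3 ≈ -1.7267e+6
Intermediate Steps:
M(s, t) = s*t (M(s, t) = s*t + 0 = s*t)
u(V) = 1/(-1 + V)
(M(-15, -70) + u(-2))*(131 - 1776) = (-15*(-70) + 1/(-1 - 2))*(131 - 1776) = (1050 + 1/(-3))*(-1645) = (1050 - ⅓)*(-1645) = (3149/3)*(-1645) = -5180105/3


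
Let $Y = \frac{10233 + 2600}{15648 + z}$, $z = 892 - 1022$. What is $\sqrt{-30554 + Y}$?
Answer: $\frac{i \sqrt{7357458389002}}{15518} \approx 174.79 i$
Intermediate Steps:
$z = -130$ ($z = 892 - 1022 = -130$)
$Y = \frac{12833}{15518}$ ($Y = \frac{10233 + 2600}{15648 - 130} = \frac{12833}{15518} \approx 0.82697$)
$\sqrt{-30554 + Y} = \sqrt{-30554 + \frac{12833}{15518}} = \sqrt{- \frac{474124139}{15518}} = \frac{i \sqrt{7357458389002}}{15518}$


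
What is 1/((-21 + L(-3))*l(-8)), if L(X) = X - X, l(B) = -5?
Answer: 1/105 ≈ 0.0095238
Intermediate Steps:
L(X) = 0
1/((-21 + L(-3))*l(-8)) = 1/((-21 + 0)*(-5)) = 1/(-21*(-5)) = 1/105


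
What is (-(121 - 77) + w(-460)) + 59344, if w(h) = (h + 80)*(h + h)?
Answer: 408900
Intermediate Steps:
w(h) = 2*h*(80 + h) (w(h) = (80 + h)*(2*h) = 2*h*(80 + h))
(-(121 - 77) + w(-460)) + 59344 = (-(121 - 77) + 2*(-460)*(80 - 460)) + 59344 = (-1*44 + 2*(-460)*(-380)) + 59344 = (-44 + 349600) + 59344 = 349556 + 59344 = 408900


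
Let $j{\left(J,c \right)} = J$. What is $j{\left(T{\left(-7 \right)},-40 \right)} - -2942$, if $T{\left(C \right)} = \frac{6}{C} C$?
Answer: $2948$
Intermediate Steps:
$T{\left(C \right)} = 6$
$j{\left(T{\left(-7 \right)},-40 \right)} - -2942 = 6 - -2942 = 6 + 2942 = 2948$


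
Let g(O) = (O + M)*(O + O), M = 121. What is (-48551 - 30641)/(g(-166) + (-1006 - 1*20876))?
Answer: 39596/3471 ≈ 11.408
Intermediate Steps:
g(O) = 2*O*(121 + O) (g(O) = (O + 121)*(O + O) = (121 + O)*(2*O) = 2*O*(121 + O))
(-48551 - 30641)/(g(-166) + (-1006 - 1*20876)) = (-48551 - 30641)/(2*(-166)*(121 - 166) + (-1006 - 1*20876)) = -79192/(2*(-166)*(-45) + (-1006 - 20876)) = -79192/(14940 - 21882) = -79192/(-6942) = -79192*(-1/6942) = 39596/3471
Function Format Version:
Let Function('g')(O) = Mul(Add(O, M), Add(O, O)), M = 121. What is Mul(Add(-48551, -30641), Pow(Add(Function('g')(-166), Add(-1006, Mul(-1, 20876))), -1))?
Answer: Rational(39596, 3471) ≈ 11.408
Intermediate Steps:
Function('g')(O) = Mul(2, O, Add(121, O)) (Function('g')(O) = Mul(Add(O, 121), Add(O, O)) = Mul(Add(121, O), Mul(2, O)) = Mul(2, O, Add(121, O)))
Mul(Add(-48551, -30641), Pow(Add(Function('g')(-166), Add(-1006, Mul(-1, 20876))), -1)) = Mul(Add(-48551, -30641), Pow(Add(Mul(2, -166, Add(121, -166)), Add(-1006, Mul(-1, 20876))), -1)) = Mul(-79192, Pow(Add(Mul(2, -166, -45), Add(-1006, -20876)), -1)) = Mul(-79192, Pow(Add(14940, -21882), -1)) = Mul(-79192, Pow(-6942, -1)) = Mul(-79192, Rational(-1, 6942)) = Rational(39596, 3471)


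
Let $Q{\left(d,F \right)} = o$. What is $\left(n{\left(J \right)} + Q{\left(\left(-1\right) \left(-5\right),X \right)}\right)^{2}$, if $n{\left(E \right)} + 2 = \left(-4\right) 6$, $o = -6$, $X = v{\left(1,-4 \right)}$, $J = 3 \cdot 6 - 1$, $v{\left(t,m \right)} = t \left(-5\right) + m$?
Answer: $1024$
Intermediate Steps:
$v{\left(t,m \right)} = m - 5 t$ ($v{\left(t,m \right)} = - 5 t + m = m - 5 t$)
$J = 17$ ($J = 18 - 1 = 17$)
$X = -9$ ($X = -4 - 5 = -9$)
$Q{\left(d,F \right)} = -6$
$n{\left(E \right)} = -26$ ($n{\left(E \right)} = -2 - 24 = -26$)
$\left(n{\left(J \right)} + Q{\left(\left(-1\right) \left(-5\right),X \right)}\right)^{2} = \left(-26 - 6\right)^{2} = \left(-32\right)^{2} = 1024$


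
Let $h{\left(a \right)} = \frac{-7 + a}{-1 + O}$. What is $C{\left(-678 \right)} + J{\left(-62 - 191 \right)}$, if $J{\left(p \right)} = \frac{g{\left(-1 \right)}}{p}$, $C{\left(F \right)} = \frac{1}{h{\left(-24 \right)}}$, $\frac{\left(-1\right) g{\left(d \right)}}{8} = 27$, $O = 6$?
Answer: $\frac{5431}{7843} \approx 0.69246$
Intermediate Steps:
$g{\left(d \right)} = -216$ ($g{\left(d \right)} = \left(-8\right) 27 = -216$)
$h{\left(a \right)} = - \frac{7}{5} + \frac{a}{5}$ ($h{\left(a \right)} = \frac{-7 + a}{-1 + 6} = \frac{-7 + a}{5} = \left(-7 + a\right) \frac{1}{5} = - \frac{7}{5} + \frac{a}{5}$)
$C{\left(F \right)} = - \frac{5}{31}$ ($C{\left(F \right)} = \frac{1}{- \frac{7}{5} + \frac{1}{5} \left(-24\right)} = \frac{1}{- \frac{7}{5} - \frac{24}{5}} = \frac{1}{- \frac{31}{5}} = - \frac{5}{31}$)
$J{\left(p \right)} = - \frac{216}{p}$
$C{\left(-678 \right)} + J{\left(-62 - 191 \right)} = - \frac{5}{31} - \frac{216}{-62 - 191} = - \frac{5}{31} - \frac{216}{-253} = - \frac{5}{31} - - \frac{216}{253} = - \frac{5}{31} + \frac{216}{253} = \frac{5431}{7843}$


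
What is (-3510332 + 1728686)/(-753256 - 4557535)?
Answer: 1781646/5310791 ≈ 0.33548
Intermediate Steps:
(-3510332 + 1728686)/(-753256 - 4557535) = -1781646/(-5310791) = -1781646*(-1/5310791) = 1781646/5310791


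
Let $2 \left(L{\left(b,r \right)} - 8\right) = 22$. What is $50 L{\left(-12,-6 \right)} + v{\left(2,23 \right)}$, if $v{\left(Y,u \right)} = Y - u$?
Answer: $929$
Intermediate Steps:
$L{\left(b,r \right)} = 19$ ($L{\left(b,r \right)} = 8 + \frac{1}{2} \cdot 22 = 8 + 11 = 19$)
$50 L{\left(-12,-6 \right)} + v{\left(2,23 \right)} = 50 \cdot 19 + \left(2 - 23\right) = 950 + \left(2 - 23\right) = 950 - 21 = 929$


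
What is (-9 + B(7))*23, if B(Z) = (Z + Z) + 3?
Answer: 184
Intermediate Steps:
B(Z) = 3 + 2*Z (B(Z) = 2*Z + 3 = 3 + 2*Z)
(-9 + B(7))*23 = (-9 + (3 + 2*7))*23 = (-9 + (3 + 14))*23 = (-9 + 17)*23 = 8*23 = 184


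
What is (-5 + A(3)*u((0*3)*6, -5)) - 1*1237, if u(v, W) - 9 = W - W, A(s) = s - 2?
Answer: -1233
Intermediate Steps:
A(s) = -2 + s
u(v, W) = 9 (u(v, W) = 9 + (W - W) = 9 + 0 = 9)
(-5 + A(3)*u((0*3)*6, -5)) - 1*1237 = (-5 + (-2 + 3)*9) - 1*1237 = (-5 + 1*9) - 1237 = (-5 + 9) - 1237 = 4 - 1237 = -1233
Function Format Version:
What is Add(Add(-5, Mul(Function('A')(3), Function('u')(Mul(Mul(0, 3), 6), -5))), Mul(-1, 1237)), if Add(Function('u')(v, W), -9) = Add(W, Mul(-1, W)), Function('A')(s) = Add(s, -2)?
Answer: -1233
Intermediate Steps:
Function('A')(s) = Add(-2, s)
Function('u')(v, W) = 9 (Function('u')(v, W) = Add(9, Add(W, Mul(-1, W))) = Add(9, 0) = 9)
Add(Add(-5, Mul(Function('A')(3), Function('u')(Mul(Mul(0, 3), 6), -5))), Mul(-1, 1237)) = Add(Add(-5, Mul(Add(-2, 3), 9)), Mul(-1, 1237)) = Add(Add(-5, Mul(1, 9)), -1237) = Add(Add(-5, 9), -1237) = Add(4, -1237) = -1233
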